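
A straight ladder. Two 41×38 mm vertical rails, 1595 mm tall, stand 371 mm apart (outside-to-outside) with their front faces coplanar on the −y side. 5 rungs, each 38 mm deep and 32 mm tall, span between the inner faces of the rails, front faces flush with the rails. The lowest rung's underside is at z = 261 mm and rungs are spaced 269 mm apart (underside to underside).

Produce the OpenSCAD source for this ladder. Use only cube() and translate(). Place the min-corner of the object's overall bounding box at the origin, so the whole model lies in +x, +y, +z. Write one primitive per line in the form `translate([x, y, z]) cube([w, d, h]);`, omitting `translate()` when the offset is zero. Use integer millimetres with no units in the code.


cube([41, 38, 1595]);
translate([330, 0, 0]) cube([41, 38, 1595]);
translate([41, 0, 261]) cube([289, 38, 32]);
translate([41, 0, 530]) cube([289, 38, 32]);
translate([41, 0, 799]) cube([289, 38, 32]);
translate([41, 0, 1068]) cube([289, 38, 32]);
translate([41, 0, 1337]) cube([289, 38, 32]);


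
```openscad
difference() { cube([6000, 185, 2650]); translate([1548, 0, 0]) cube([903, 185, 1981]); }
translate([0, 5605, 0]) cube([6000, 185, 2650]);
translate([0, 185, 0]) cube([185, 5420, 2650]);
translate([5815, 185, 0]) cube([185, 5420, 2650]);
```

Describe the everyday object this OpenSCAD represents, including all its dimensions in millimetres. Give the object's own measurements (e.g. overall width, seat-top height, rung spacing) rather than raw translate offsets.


A single room: four walls, each 2650 mm tall and 185 mm thick, enclosing an outside footprint 6000×5790 mm (x × y), no floor or roof. The front and back walls (−y and +y sides) run the full x-width; the side walls fit between their inner faces. A door opening 903 mm wide and 1981 mm tall is cut through the front wall from the floor up, its −x edge 1548 mm from the wall's −x end.


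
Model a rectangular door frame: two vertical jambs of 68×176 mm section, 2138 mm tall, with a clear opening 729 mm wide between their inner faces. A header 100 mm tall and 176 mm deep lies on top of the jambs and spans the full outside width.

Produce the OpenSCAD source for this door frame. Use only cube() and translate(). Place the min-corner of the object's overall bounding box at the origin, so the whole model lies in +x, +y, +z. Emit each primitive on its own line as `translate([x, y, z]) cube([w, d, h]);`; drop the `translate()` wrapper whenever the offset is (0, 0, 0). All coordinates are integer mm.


cube([68, 176, 2138]);
translate([797, 0, 0]) cube([68, 176, 2138]);
translate([0, 0, 2138]) cube([865, 176, 100]);


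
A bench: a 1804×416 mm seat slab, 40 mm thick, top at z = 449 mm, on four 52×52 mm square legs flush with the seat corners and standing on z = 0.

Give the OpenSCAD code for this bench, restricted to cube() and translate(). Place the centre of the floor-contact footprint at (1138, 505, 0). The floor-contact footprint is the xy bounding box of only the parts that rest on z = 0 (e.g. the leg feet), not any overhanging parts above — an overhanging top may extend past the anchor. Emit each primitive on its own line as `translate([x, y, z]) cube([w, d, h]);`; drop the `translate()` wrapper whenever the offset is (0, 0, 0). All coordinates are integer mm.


// leg_h = 449 − 40 = 409
translate([236, 297, 409]) cube([1804, 416, 40]);
translate([236, 297, 0]) cube([52, 52, 409]);
translate([236, 661, 0]) cube([52, 52, 409]);
translate([1988, 297, 0]) cube([52, 52, 409]);
translate([1988, 661, 0]) cube([52, 52, 409]);


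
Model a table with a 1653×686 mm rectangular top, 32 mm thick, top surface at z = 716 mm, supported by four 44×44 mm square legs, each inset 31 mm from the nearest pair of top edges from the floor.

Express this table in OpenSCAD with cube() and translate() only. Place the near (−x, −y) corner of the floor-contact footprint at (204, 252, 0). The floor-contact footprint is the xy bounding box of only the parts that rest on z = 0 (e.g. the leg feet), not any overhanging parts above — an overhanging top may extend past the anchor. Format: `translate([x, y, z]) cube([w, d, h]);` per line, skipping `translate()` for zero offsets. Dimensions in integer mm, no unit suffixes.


translate([173, 221, 684]) cube([1653, 686, 32]);
translate([204, 252, 0]) cube([44, 44, 684]);
translate([1751, 252, 0]) cube([44, 44, 684]);
translate([204, 832, 0]) cube([44, 44, 684]);
translate([1751, 832, 0]) cube([44, 44, 684]);


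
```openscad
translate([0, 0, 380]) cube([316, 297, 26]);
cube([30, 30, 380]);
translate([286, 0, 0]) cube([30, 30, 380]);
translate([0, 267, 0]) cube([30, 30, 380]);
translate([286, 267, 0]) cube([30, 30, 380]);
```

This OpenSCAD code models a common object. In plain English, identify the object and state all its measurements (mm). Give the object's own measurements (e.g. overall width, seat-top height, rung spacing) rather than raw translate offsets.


A simple wooden stool: a rectangular seat 316 mm (x) by 297 mm (y), 26 mm thick, top face at z = 406 mm, on four square legs, each 30×30 mm in cross-section. The legs rest on z = 0, each flush with a corner of the seat.


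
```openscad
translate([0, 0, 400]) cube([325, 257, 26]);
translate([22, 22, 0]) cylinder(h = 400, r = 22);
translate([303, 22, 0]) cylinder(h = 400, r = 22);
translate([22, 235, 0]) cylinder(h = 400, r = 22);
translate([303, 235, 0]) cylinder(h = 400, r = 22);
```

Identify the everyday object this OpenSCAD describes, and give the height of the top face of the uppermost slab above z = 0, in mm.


A stool. The seat height is 426 mm.

A 325×257×26 slab at z = 400 on four corner cylinders — a stool. The seat top is 400 + 26 = 426 mm.


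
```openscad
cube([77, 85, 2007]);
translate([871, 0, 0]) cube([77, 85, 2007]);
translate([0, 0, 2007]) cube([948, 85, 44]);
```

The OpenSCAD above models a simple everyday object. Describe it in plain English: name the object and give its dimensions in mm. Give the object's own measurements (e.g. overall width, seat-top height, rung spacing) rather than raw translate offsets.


A door frame. The clear opening is 794 mm wide and 2007 mm high. Two 77 mm wide jambs, 85 mm deep, stand either side of the opening from the floor to the top of the opening. A 44 mm thick head sits across the top of both jambs, spanning the full outside width of the frame.


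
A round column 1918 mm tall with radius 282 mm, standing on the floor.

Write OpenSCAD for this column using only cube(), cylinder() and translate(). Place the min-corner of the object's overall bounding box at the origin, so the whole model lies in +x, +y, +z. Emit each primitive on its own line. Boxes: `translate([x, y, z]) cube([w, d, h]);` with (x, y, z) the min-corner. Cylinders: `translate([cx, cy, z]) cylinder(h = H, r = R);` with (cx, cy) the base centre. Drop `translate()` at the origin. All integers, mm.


translate([282, 282, 0]) cylinder(h = 1918, r = 282);


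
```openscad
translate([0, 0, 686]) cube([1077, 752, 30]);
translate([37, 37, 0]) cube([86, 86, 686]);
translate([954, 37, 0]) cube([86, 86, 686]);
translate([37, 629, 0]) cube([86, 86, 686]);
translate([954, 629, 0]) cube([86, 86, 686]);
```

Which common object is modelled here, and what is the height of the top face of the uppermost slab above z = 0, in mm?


A table. The table height is 716 mm.

A 1077×752×30 slab sits at z = 686 on four 86 mm square posts — a table. The top surface is at 686 + 30 = 716 mm.


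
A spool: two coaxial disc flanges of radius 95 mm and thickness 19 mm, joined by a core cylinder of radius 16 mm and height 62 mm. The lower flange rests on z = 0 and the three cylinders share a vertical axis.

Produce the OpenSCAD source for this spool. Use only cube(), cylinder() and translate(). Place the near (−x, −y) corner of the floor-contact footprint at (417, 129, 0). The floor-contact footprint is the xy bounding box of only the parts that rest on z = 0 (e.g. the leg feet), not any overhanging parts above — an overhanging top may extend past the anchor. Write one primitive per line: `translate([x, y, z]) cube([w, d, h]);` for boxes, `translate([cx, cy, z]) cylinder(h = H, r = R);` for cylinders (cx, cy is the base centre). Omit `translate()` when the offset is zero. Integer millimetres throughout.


translate([512, 224, 0]) cylinder(h = 19, r = 95);
translate([512, 224, 19]) cylinder(h = 62, r = 16);
translate([512, 224, 81]) cylinder(h = 19, r = 95);


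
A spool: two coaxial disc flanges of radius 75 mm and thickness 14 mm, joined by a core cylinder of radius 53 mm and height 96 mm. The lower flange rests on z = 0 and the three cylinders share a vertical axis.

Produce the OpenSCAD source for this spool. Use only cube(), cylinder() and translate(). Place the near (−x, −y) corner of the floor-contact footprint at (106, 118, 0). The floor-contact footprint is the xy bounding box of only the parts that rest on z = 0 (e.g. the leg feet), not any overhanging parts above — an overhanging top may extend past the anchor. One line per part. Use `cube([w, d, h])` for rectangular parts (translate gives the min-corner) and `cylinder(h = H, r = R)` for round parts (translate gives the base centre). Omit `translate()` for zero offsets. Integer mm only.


translate([181, 193, 0]) cylinder(h = 14, r = 75);
translate([181, 193, 14]) cylinder(h = 96, r = 53);
translate([181, 193, 110]) cylinder(h = 14, r = 75);


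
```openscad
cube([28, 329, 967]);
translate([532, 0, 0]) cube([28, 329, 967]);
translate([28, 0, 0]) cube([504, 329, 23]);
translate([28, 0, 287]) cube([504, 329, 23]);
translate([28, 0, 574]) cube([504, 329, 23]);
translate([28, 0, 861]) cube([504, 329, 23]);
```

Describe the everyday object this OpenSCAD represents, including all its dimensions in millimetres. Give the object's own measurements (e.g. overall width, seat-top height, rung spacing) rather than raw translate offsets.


An open bookshelf. Two side panels, each 28 mm thick, 329 mm deep and 967 mm tall, stand 560 mm apart (outside-to-outside). Between them sit 4 shelves, each 23 mm thick and 329 mm deep, spanning the full gap between the sides. The bottom shelf rests on the floor (its underside at z = 0) and the clear gap between one shelf's top and the next shelf's underside is 264 mm.


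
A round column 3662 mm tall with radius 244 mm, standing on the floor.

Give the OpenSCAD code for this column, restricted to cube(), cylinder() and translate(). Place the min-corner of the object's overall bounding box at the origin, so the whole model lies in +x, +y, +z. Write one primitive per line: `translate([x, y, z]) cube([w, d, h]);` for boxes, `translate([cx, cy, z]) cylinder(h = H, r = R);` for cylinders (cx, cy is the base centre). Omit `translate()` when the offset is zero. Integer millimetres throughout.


translate([244, 244, 0]) cylinder(h = 3662, r = 244);


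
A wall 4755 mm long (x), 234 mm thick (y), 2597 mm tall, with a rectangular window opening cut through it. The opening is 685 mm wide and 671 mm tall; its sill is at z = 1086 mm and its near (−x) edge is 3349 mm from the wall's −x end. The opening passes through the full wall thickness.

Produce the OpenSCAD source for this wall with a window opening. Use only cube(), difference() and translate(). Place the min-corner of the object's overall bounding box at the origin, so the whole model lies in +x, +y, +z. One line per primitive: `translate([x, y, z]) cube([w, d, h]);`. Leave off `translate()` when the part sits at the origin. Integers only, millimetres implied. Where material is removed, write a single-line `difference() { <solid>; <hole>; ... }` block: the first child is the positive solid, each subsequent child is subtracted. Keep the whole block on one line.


difference() { cube([4755, 234, 2597]); translate([3349, 0, 1086]) cube([685, 234, 671]); }


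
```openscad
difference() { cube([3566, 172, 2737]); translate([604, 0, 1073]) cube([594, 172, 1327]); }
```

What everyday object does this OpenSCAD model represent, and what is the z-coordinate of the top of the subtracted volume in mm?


A wall with a window opening. The window head height is 2400 mm.

A wall with a rectangular opening subtracted — a window. Sill at z = 1073, opening 1327 mm tall, so the head is at 1073 + 1327 = 2400 mm.


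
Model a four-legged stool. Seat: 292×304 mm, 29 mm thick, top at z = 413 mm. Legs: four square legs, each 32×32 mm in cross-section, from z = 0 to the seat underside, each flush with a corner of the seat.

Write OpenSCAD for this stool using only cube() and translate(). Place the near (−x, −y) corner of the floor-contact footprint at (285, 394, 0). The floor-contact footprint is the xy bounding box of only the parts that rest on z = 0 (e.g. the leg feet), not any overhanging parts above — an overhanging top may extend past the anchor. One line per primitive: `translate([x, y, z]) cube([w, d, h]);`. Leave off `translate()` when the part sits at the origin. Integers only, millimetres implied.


translate([285, 394, 384]) cube([292, 304, 29]);
translate([285, 394, 0]) cube([32, 32, 384]);
translate([545, 394, 0]) cube([32, 32, 384]);
translate([285, 666, 0]) cube([32, 32, 384]);
translate([545, 666, 0]) cube([32, 32, 384]);


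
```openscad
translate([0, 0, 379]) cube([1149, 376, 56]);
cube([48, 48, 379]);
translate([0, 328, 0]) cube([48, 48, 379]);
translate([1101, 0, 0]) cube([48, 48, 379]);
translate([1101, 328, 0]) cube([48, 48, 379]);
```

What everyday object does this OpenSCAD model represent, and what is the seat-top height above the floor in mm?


A bench. The seat-top height is 435 mm.

A long slab on four corner posts — a bench. The slab sits at z = 379 with thickness 56, so the top is 379 + 56 = 435 mm.


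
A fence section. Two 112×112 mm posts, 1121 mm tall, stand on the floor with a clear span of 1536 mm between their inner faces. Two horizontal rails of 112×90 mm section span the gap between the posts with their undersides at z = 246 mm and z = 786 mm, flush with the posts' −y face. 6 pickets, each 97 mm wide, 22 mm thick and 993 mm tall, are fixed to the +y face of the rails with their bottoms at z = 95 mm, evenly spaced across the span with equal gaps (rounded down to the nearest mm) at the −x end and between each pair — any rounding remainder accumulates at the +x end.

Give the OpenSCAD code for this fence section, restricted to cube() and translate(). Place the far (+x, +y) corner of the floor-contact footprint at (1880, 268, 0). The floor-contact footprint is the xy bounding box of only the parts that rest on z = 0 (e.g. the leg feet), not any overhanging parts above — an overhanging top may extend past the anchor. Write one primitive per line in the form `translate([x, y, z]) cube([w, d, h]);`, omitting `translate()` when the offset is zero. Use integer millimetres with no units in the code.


translate([120, 156, 0]) cube([112, 112, 1121]);
translate([1768, 156, 0]) cube([112, 112, 1121]);
translate([232, 156, 246]) cube([1536, 112, 90]);
translate([232, 156, 786]) cube([1536, 112, 90]);
translate([368, 268, 95]) cube([97, 22, 993]);
translate([601, 268, 95]) cube([97, 22, 993]);
translate([834, 268, 95]) cube([97, 22, 993]);
translate([1067, 268, 95]) cube([97, 22, 993]);
translate([1300, 268, 95]) cube([97, 22, 993]);
translate([1533, 268, 95]) cube([97, 22, 993]);


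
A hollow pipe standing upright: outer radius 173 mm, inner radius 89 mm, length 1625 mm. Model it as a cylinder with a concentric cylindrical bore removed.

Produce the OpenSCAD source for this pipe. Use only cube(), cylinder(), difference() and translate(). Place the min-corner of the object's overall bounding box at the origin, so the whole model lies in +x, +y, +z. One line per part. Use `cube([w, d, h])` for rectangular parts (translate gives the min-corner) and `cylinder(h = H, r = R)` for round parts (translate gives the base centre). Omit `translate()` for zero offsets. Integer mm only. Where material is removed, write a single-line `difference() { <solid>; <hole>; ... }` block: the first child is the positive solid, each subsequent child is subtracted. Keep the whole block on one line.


difference() { translate([173, 173, 0]) cylinder(h = 1625, r = 173); translate([173, 173, 0]) cylinder(h = 1625, r = 89); }


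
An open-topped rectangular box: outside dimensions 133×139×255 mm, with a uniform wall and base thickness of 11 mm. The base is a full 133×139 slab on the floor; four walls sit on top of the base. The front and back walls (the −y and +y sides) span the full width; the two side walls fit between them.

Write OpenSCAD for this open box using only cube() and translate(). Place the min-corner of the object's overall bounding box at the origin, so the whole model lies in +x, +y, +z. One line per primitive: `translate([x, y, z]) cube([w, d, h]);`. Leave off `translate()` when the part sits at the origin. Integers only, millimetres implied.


cube([133, 139, 11]);
translate([0, 0, 11]) cube([133, 11, 244]);
translate([0, 128, 11]) cube([133, 11, 244]);
translate([0, 11, 11]) cube([11, 117, 244]);
translate([122, 11, 11]) cube([11, 117, 244]);


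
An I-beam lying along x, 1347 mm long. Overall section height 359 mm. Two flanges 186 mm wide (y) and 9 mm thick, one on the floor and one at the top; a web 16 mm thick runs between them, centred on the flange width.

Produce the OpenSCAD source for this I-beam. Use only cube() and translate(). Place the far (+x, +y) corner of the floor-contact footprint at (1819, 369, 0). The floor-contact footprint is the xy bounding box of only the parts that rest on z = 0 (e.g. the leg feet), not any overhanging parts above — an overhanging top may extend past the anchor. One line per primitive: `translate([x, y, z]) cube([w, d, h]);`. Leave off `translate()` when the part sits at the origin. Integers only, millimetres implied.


translate([472, 183, 0]) cube([1347, 186, 9]);
translate([472, 268, 9]) cube([1347, 16, 341]);
translate([472, 183, 350]) cube([1347, 186, 9]);


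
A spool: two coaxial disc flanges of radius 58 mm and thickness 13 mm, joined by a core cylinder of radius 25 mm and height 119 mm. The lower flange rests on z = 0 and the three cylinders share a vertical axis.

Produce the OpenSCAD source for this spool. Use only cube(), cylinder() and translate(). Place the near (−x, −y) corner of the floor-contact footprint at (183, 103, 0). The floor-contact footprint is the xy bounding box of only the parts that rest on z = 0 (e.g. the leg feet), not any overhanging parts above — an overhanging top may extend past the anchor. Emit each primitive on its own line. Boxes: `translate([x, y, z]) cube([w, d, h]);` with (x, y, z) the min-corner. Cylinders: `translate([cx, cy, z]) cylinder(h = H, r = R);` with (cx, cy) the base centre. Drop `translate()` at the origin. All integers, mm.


translate([241, 161, 0]) cylinder(h = 13, r = 58);
translate([241, 161, 13]) cylinder(h = 119, r = 25);
translate([241, 161, 132]) cylinder(h = 13, r = 58);


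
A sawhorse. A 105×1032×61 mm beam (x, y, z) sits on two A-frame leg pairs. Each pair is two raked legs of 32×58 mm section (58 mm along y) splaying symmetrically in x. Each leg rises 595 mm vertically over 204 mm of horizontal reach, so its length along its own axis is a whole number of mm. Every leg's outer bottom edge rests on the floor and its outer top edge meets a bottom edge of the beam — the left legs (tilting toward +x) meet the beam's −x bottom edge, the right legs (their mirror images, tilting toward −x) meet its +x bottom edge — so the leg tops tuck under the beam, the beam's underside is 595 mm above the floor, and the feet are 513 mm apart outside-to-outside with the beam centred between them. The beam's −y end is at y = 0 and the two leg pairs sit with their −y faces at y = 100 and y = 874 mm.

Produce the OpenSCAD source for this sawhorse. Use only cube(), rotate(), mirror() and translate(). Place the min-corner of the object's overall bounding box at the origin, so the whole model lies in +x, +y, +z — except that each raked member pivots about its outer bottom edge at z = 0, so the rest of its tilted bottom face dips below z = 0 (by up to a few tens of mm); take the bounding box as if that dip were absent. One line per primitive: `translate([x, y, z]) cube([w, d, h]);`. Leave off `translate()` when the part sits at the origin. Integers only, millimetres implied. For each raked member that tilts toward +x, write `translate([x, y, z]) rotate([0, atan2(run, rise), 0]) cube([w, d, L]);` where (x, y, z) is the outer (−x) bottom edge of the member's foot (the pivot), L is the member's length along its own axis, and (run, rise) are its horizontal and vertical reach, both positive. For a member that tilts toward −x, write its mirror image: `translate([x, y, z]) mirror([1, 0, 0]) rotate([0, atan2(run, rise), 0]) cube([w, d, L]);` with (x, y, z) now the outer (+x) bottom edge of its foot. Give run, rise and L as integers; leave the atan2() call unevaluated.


// leg length = √(204² + 595²) = 629
// right-leg outer foot x = 2·204 + 105 = 513
// beam min-corner = (204, 0, 595)
translate([204, 0, 595]) cube([105, 1032, 61]);
translate([0, 100, 0]) rotate([0, atan2(204, 595), 0]) cube([32, 58, 629]);
translate([513, 100, 0]) mirror([1, 0, 0]) rotate([0, atan2(204, 595), 0]) cube([32, 58, 629]);
translate([0, 874, 0]) rotate([0, atan2(204, 595), 0]) cube([32, 58, 629]);
translate([513, 874, 0]) mirror([1, 0, 0]) rotate([0, atan2(204, 595), 0]) cube([32, 58, 629]);


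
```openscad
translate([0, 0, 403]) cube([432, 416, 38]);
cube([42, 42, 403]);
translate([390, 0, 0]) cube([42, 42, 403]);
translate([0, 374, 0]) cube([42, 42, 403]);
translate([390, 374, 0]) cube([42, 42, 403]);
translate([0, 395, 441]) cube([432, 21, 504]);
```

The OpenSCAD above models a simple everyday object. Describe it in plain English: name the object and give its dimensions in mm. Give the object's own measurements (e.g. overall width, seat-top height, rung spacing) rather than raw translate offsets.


A chair. The seat is a 432×416×38 mm slab with its top at z = 441 mm, on four 42×42 mm corner legs (flush with the seat edges, standing on z = 0). A flat backrest 21 mm thick, 504 mm tall, spans the full seat width and rises from the seat top along its +y edge, rear face flush with the rear of the seat.


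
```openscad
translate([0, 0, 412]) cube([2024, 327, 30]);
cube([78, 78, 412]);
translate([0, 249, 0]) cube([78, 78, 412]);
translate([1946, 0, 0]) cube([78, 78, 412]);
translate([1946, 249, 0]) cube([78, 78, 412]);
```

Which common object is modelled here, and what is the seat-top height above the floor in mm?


A bench. The seat-top height is 442 mm.

A long slab on four corner posts — a bench. The slab sits at z = 412 with thickness 30, so the top is 412 + 30 = 442 mm.


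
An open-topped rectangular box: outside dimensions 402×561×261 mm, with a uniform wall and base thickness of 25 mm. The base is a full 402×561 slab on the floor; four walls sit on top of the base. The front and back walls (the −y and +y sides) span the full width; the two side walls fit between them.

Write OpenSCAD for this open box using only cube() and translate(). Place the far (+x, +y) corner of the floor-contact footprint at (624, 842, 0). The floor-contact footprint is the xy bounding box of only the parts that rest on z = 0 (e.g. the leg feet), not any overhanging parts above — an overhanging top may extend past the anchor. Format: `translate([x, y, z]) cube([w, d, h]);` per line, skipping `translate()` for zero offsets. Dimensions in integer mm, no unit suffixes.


translate([222, 281, 0]) cube([402, 561, 25]);
translate([222, 281, 25]) cube([402, 25, 236]);
translate([222, 817, 25]) cube([402, 25, 236]);
translate([222, 306, 25]) cube([25, 511, 236]);
translate([599, 306, 25]) cube([25, 511, 236]);


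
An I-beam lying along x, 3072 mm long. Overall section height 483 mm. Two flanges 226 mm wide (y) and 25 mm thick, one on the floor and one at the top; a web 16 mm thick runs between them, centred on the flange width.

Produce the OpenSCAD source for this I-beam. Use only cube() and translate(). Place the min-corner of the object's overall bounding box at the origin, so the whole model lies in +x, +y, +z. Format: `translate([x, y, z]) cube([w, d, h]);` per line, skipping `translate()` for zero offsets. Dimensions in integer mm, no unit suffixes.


cube([3072, 226, 25]);
translate([0, 105, 25]) cube([3072, 16, 433]);
translate([0, 0, 458]) cube([3072, 226, 25]);


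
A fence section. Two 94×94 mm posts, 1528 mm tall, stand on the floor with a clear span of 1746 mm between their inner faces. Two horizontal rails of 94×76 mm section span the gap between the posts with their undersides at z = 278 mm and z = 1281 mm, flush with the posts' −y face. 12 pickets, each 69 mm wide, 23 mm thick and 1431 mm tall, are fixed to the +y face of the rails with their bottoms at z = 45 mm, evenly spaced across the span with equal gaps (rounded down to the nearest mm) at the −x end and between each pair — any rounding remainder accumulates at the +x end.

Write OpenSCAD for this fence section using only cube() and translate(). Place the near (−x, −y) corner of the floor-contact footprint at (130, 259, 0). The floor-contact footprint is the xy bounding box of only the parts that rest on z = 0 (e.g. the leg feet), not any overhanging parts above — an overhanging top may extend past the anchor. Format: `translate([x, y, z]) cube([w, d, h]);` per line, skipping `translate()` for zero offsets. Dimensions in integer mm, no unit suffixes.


translate([130, 259, 0]) cube([94, 94, 1528]);
translate([1970, 259, 0]) cube([94, 94, 1528]);
translate([224, 259, 278]) cube([1746, 94, 76]);
translate([224, 259, 1281]) cube([1746, 94, 76]);
translate([294, 353, 45]) cube([69, 23, 1431]);
translate([433, 353, 45]) cube([69, 23, 1431]);
translate([572, 353, 45]) cube([69, 23, 1431]);
translate([711, 353, 45]) cube([69, 23, 1431]);
translate([850, 353, 45]) cube([69, 23, 1431]);
translate([989, 353, 45]) cube([69, 23, 1431]);
translate([1128, 353, 45]) cube([69, 23, 1431]);
translate([1267, 353, 45]) cube([69, 23, 1431]);
translate([1406, 353, 45]) cube([69, 23, 1431]);
translate([1545, 353, 45]) cube([69, 23, 1431]);
translate([1684, 353, 45]) cube([69, 23, 1431]);
translate([1823, 353, 45]) cube([69, 23, 1431]);


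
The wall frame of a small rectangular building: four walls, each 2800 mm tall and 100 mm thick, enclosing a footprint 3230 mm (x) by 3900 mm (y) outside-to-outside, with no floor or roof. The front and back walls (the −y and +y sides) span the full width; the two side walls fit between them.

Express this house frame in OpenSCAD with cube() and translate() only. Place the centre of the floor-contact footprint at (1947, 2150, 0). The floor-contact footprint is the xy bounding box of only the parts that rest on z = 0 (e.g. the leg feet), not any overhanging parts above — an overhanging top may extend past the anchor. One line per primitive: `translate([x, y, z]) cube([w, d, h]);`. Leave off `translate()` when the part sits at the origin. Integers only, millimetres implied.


translate([332, 200, 0]) cube([3230, 100, 2800]);
translate([332, 4000, 0]) cube([3230, 100, 2800]);
translate([332, 300, 0]) cube([100, 3700, 2800]);
translate([3462, 300, 0]) cube([100, 3700, 2800]);


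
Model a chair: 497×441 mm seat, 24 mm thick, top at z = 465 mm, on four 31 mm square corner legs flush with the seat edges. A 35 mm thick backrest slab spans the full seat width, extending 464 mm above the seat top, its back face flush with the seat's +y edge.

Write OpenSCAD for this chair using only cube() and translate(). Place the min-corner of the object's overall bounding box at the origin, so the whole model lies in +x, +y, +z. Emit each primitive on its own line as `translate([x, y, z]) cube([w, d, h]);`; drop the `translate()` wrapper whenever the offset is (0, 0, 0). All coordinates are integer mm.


translate([0, 0, 441]) cube([497, 441, 24]);
cube([31, 31, 441]);
translate([466, 0, 0]) cube([31, 31, 441]);
translate([0, 410, 0]) cube([31, 31, 441]);
translate([466, 410, 0]) cube([31, 31, 441]);
translate([0, 406, 465]) cube([497, 35, 464]);


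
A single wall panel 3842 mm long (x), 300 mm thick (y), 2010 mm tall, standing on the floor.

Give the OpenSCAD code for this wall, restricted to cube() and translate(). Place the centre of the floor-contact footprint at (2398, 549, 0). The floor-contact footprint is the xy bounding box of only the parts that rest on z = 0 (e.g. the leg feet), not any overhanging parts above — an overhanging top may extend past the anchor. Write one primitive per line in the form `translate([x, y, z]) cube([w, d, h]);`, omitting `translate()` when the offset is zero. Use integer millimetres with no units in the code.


translate([477, 399, 0]) cube([3842, 300, 2010]);


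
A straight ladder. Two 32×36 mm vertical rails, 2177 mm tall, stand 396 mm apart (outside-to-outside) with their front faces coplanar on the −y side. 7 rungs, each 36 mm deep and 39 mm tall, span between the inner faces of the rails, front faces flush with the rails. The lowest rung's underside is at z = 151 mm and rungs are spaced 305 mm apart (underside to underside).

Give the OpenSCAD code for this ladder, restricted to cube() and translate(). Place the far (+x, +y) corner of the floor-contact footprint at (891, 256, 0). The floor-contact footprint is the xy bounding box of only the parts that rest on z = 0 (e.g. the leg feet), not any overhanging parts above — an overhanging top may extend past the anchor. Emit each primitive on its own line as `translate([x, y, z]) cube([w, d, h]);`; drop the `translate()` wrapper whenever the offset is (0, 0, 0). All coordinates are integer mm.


translate([495, 220, 0]) cube([32, 36, 2177]);
translate([859, 220, 0]) cube([32, 36, 2177]);
translate([527, 220, 151]) cube([332, 36, 39]);
translate([527, 220, 456]) cube([332, 36, 39]);
translate([527, 220, 761]) cube([332, 36, 39]);
translate([527, 220, 1066]) cube([332, 36, 39]);
translate([527, 220, 1371]) cube([332, 36, 39]);
translate([527, 220, 1676]) cube([332, 36, 39]);
translate([527, 220, 1981]) cube([332, 36, 39]);


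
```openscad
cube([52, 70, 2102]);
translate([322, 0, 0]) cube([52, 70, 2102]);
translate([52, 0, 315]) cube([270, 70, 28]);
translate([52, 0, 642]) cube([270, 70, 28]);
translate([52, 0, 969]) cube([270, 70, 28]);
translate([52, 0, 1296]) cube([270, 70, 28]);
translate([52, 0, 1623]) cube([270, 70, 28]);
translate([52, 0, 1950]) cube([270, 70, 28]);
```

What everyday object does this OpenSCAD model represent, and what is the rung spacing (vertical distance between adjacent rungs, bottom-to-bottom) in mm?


A ladder. The rung spacing is 327 mm.

Two tall 52×70 posts with 6 short bars between them — a ladder. Adjacent rungs sit at z = 315 and z = 642, so the spacing is 642 − 315 = 327 mm.


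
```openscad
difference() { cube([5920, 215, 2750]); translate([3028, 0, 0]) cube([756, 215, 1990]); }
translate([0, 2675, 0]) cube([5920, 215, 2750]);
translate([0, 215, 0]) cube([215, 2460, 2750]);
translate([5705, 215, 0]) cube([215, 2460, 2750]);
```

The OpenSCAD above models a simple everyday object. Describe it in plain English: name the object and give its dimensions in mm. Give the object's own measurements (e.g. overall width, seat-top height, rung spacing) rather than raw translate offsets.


A single room: four walls, each 2750 mm tall and 215 mm thick, enclosing an outside footprint 5920×2890 mm (x × y), no floor or roof. The front and back walls (−y and +y sides) run the full x-width; the side walls fit between their inner faces. A door opening 756 mm wide and 1990 mm tall is cut through the front wall from the floor up, its −x edge 3028 mm from the wall's −x end.


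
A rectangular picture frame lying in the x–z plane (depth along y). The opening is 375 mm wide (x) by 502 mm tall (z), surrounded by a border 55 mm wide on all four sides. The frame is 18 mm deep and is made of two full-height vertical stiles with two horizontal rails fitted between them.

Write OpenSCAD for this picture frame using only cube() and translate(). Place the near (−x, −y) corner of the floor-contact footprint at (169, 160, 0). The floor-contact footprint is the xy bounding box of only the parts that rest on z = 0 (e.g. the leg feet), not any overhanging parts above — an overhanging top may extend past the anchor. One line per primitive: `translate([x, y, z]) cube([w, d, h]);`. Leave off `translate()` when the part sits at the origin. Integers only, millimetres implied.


translate([169, 160, 0]) cube([55, 18, 612]);
translate([599, 160, 0]) cube([55, 18, 612]);
translate([224, 160, 0]) cube([375, 18, 55]);
translate([224, 160, 557]) cube([375, 18, 55]);


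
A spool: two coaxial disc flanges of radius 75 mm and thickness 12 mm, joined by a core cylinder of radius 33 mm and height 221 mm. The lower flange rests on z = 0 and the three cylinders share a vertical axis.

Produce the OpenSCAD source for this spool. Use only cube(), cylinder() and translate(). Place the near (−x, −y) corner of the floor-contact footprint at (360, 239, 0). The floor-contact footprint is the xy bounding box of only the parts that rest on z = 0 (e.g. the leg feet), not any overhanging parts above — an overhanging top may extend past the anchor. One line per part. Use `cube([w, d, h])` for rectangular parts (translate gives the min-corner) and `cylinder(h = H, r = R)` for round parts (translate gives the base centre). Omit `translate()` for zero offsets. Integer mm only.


translate([435, 314, 0]) cylinder(h = 12, r = 75);
translate([435, 314, 12]) cylinder(h = 221, r = 33);
translate([435, 314, 233]) cylinder(h = 12, r = 75);


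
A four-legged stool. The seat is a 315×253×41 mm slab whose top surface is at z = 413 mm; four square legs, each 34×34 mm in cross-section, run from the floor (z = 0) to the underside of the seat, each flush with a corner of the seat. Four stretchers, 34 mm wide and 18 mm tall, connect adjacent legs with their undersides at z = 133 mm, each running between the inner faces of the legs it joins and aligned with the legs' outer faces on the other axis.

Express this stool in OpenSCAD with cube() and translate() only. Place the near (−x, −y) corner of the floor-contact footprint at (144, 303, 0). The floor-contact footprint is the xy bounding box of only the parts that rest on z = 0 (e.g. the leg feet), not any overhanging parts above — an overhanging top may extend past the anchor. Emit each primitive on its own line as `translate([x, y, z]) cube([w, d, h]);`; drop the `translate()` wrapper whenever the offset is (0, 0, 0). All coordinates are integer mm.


translate([144, 303, 372]) cube([315, 253, 41]);
translate([144, 303, 0]) cube([34, 34, 372]);
translate([425, 303, 0]) cube([34, 34, 372]);
translate([144, 522, 0]) cube([34, 34, 372]);
translate([425, 522, 0]) cube([34, 34, 372]);
translate([178, 303, 133]) cube([247, 34, 18]);
translate([178, 522, 133]) cube([247, 34, 18]);
translate([144, 337, 133]) cube([34, 185, 18]);
translate([425, 337, 133]) cube([34, 185, 18]);


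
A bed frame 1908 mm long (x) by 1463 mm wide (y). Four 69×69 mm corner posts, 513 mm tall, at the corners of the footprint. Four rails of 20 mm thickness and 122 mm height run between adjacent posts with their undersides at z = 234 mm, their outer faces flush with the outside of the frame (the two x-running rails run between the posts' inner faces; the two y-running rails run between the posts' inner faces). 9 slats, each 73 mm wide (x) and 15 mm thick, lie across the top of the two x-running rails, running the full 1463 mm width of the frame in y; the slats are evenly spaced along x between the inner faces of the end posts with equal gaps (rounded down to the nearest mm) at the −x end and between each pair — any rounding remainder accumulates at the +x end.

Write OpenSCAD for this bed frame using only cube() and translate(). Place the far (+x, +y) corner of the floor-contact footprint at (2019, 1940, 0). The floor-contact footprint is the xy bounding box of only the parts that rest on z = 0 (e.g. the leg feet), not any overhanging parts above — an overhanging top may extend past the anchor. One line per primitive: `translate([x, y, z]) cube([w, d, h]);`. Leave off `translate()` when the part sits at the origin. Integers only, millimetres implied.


// slat z = rail_z + rail_h = 234 + 122 = 356
// slat gap = ⌊(1770 − 9·73) / 10⌋ = 111
translate([111, 477, 0]) cube([69, 69, 513]);
translate([111, 1871, 0]) cube([69, 69, 513]);
translate([1950, 477, 0]) cube([69, 69, 513]);
translate([1950, 1871, 0]) cube([69, 69, 513]);
translate([180, 477, 234]) cube([1770, 20, 122]);
translate([180, 1920, 234]) cube([1770, 20, 122]);
translate([111, 546, 234]) cube([20, 1325, 122]);
translate([1999, 546, 234]) cube([20, 1325, 122]);
translate([291, 477, 356]) cube([73, 1463, 15]);
translate([475, 477, 356]) cube([73, 1463, 15]);
translate([659, 477, 356]) cube([73, 1463, 15]);
translate([843, 477, 356]) cube([73, 1463, 15]);
translate([1027, 477, 356]) cube([73, 1463, 15]);
translate([1211, 477, 356]) cube([73, 1463, 15]);
translate([1395, 477, 356]) cube([73, 1463, 15]);
translate([1579, 477, 356]) cube([73, 1463, 15]);
translate([1763, 477, 356]) cube([73, 1463, 15]);


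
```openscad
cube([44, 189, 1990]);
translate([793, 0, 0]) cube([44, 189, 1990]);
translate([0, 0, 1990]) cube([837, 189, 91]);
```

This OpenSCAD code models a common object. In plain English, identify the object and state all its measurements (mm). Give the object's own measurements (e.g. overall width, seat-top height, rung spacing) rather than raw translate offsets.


A door frame. The clear opening is 749 mm wide and 1990 mm high. Two 44 mm wide jambs, 189 mm deep, stand either side of the opening from the floor to the top of the opening. A 91 mm thick head sits across the top of both jambs, spanning the full outside width of the frame.


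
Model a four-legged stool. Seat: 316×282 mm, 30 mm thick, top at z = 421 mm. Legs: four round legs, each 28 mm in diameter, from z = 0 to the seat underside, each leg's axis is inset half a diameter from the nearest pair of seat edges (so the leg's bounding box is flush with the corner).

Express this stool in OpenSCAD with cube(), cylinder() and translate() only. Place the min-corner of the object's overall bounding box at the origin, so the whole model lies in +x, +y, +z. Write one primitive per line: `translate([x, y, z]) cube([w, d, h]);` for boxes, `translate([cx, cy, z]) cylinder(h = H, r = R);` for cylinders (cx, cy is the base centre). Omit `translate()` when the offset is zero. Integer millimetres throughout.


translate([0, 0, 391]) cube([316, 282, 30]);
translate([14, 14, 0]) cylinder(h = 391, r = 14);
translate([302, 14, 0]) cylinder(h = 391, r = 14);
translate([14, 268, 0]) cylinder(h = 391, r = 14);
translate([302, 268, 0]) cylinder(h = 391, r = 14);


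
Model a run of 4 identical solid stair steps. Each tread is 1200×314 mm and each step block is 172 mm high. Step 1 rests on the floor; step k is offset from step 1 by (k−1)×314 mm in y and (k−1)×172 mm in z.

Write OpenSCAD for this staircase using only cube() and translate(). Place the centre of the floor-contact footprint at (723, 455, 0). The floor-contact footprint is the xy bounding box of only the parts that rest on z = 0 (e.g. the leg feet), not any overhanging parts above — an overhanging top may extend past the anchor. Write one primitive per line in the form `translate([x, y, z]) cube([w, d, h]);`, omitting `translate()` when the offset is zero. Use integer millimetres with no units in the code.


translate([123, 298, 0]) cube([1200, 314, 172]);
translate([123, 612, 172]) cube([1200, 314, 172]);
translate([123, 926, 344]) cube([1200, 314, 172]);
translate([123, 1240, 516]) cube([1200, 314, 172]);


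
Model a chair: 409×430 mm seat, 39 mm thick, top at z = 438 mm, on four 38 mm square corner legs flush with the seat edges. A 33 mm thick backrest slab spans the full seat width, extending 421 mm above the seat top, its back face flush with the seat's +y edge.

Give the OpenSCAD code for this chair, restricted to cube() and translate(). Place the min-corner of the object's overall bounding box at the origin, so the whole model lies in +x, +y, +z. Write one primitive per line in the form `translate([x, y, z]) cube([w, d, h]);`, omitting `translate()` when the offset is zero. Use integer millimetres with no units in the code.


translate([0, 0, 399]) cube([409, 430, 39]);
cube([38, 38, 399]);
translate([371, 0, 0]) cube([38, 38, 399]);
translate([0, 392, 0]) cube([38, 38, 399]);
translate([371, 392, 0]) cube([38, 38, 399]);
translate([0, 397, 438]) cube([409, 33, 421]);
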